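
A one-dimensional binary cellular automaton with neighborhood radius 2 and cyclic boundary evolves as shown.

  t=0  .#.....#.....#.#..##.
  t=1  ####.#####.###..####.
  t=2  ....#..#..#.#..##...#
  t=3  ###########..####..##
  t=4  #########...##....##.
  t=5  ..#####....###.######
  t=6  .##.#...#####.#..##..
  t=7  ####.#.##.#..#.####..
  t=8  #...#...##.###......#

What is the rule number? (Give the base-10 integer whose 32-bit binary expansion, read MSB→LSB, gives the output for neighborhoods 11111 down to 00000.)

2349691902

  #####|#  b31=1 t=1,i=7
  ####.|.  b30=0 t=1,i=2
  ###.#|.  b29=0 t=1,i=3
  ###..|.  b28=0 t=1,i=13
  ##.##|#  b27=1 t=1,i=4
  ##.#.|#  b26=1 t=6,i=3
  ##..#|.  b25=0 t=0,i=20
  ##...|.  b24=0 t=2,i=17
  #.###|.  b23=0 t=1,i=0
  #.##.|.  b22=0 t=7,i=7
  #.#.#|.  b21=0 t=7,i=5
  #.#..|.  b20=0 t=0,i=15
  #..##|#  b19=1 t=0,i=17
  #..#.|#  b18=1 t=0,i=0
  #...#|.  b17=0 t=2,i=18
  #....|#  b16=1 t=0,i=3
  .####|.  b15=0 t=1,i=1
  .###.|#  b14=1 t=1,i=12
  .##.#|#  b13=1 t=4,i=19
  .##..|#  b12=1 t=0,i=19
  .#.##|.  b11=0 t=7,i=6
  .#.#.|.  b10=0 t=0,i=14
  .#..#|#  b9=1 t=0,i=16
  .#...|#  b8=1 t=0,i=2
  ..###|#  b7=1 t=1,i=16
  ..##.|#  b6=1 t=0,i=18
  ..#.#|#  b5=1 t=0,i=13
  ..#..|#  b4=1 t=0,i=1
  ...##|#  b3=1 t=4,i=11
  ...#.|#  b2=1 t=0,i=6
  ....#|#  b1=1 t=0,i=5
  .....|.  b0=0 t=0,i=4
  bits 10001100000011010111001111111110 = 2349691902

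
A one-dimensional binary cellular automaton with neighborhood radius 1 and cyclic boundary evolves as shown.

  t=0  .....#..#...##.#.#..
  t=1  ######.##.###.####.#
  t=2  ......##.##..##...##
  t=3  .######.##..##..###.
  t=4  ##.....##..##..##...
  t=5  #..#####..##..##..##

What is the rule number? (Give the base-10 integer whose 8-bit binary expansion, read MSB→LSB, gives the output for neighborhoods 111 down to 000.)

47

  ### -> .   bit 7 = 0  t=1,i=0
  ##. -> .   bit 6 = 0  t=0,i=13
  #.# -> #   bit 5 = 1  t=0,i=14
  #.. -> .   bit 4 = 0  t=0,i=6
  .## -> #   bit 3 = 1  t=0,i=12
  .#. -> #   bit 2 = 1  t=0,i=5
  ..# -> #   bit 1 = 1  t=0,i=4
  ... -> #   bit 0 = 1  t=0,i=0
  bits 00101111 = 47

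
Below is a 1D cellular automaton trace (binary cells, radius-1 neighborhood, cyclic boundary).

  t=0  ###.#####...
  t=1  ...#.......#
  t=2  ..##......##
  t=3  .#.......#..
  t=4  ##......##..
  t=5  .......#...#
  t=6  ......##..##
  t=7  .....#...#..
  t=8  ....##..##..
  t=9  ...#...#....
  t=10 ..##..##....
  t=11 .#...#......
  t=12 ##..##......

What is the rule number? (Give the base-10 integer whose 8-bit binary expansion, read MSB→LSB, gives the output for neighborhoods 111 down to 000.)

38

  ### -> .   bit 7 = 0  t=0,i=1
  ##. -> .   bit 6 = 0  t=0,i=2
  #.# -> #   bit 5 = 1  t=0,i=3
  #.. -> .   bit 4 = 0  t=0,i=9
  .## -> .   bit 3 = 0  t=0,i=0
  .#. -> #   bit 2 = 1  t=1,i=3
  ..# -> #   bit 1 = 1  t=0,i=11
  ... -> .   bit 0 = 0  t=0,i=10
  bits 00100110 = 38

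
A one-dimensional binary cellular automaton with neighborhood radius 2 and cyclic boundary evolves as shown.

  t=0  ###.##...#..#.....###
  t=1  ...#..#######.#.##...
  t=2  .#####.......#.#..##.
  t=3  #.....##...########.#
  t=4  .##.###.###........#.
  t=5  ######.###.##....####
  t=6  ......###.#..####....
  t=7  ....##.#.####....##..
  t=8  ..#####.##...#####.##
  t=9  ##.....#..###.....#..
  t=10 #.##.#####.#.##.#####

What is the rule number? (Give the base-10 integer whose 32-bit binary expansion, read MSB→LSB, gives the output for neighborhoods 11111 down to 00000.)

262106750

  nb #####: next=.  (t=0,i=0, bit31=0)
  nb ####.: next=.  (t=0,i=1, bit30=0)
  nb ###.#: next=.  (t=0,i=2, bit29=0)
  nb ###..: next=.  (t=2,i=5, bit28=0)
  nb ##.##: next=#  (t=0,i=3, bit27=1)
  nb ##.#.: next=#  (t=1,i=13, bit26=1)
  nb ##..#: next=#  (t=2,i=20, bit25=1)
  nb ##...: next=#  (t=0,i=6, bit24=1)
  nb #.###: next=#  (t=4,i=4, bit23=1)
  nb #.##.: next=.  (t=0,i=4, bit22=0)
  nb #.#.#: next=.  (t=1,i=14, bit21=0)
  nb #.#..: next=#  (t=2,i=15, bit20=1)
  nb #..##: next=#  (t=1,i=5, bit19=1)
  nb #..#.: next=#  (t=0,i=11, bit18=1)
  nb #...#: next=#  (t=0,i=7, bit17=1)
  nb #....: next=#  (t=0,i=14, bit16=1)
  nb .####: next=.  (t=0,i=19, bit15=0)
  nb .###.: next=#  (t=4,i=5, bit14=1)
  nb .##.#: next=#  (t=4,i=2, bit13=1)
  nb .##..: next=.  (t=0,i=5, bit12=0)
  nb .#.##: next=#  (t=1,i=15, bit11=1)
  nb .#.#.: next=#  (t=2,i=14, bit10=1)
  nb .#..#: next=#  (t=0,i=10, bit9=1)
  nb .#...: next=.  (t=0,i=13, bit8=0)
  nb ..###: next=.  (t=0,i=18, bit7=0)
  nb ..##.: next=#  (t=2,i=18, bit6=1)
  nb ..#.#: next=#  (t=2,i=13, bit5=1)
  nb ..#..: next=#  (t=0,i=9, bit4=1)
  nb ...##: next=#  (t=0,i=17, bit3=1)
  nb ...#.: next=#  (t=0,i=8, bit2=1)
  nb ....#: next=#  (t=0,i=16, bit1=1)
  nb .....: next=.  (t=0,i=15, bit0=0)
  bits 00001111100111110110111001111110 = 262106750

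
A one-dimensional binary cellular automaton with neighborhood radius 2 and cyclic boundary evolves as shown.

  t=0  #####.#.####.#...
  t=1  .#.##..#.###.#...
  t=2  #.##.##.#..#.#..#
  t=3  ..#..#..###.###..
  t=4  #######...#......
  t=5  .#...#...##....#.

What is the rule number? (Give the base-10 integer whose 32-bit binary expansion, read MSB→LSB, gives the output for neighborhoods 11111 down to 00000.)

1649708566

  #####|.  b31=0 t=0,i=2
  ####.|#  b30=1 t=0,i=3
  ###.#|#  b29=1 t=0,i=4
  ###..|.  b28=0 t=3,i=14
  ##.##|.  b27=0 t=2,i=1
  ##.#.|.  b26=0 t=0,i=5
  ##..#|#  b25=1 t=1,i=5
  ##...|.  b24=0 t=3,i=15
  #.###|.  b23=0 t=0,i=8
  #.##.|#  b22=1 t=1,i=3
  #.#.#|.  b21=0 t=0,i=6
  #.#..|#  b20=1 t=0,i=13
  #..##|.  b19=0 t=2,i=15
  #..#.|#  b18=1 t=1,i=6
  #...#|.  b17=0 t=0,i=15
  #....|.  b16=0 t=1,i=15
  .####|#  b15=1 t=0,i=1
  .###.|.  b14=0 t=1,i=10
  .##.#|.  b13=0 t=2,i=0
  .##..|.  b12=0 t=1,i=4
  .#.##|#  b11=1 t=0,i=7
  .#.#.|#  b10=1 t=2,i=12
  .#..#|#  b9=1 t=2,i=9
  .#...|.  b8=0 t=0,i=14
  ..###|.  b7=0 t=0,i=0
  ..##.|.  b6=0 t=2,i=16
  ..#.#|.  b5=0 t=1,i=1
  ..#..|#  b4=1 t=3,i=2
  ...##|.  b3=0 t=0,i=16
  ...#.|#  b2=1 t=1,i=0
  ....#|#  b1=1 t=1,i=16
  .....|.  b0=0 t=4,i=13
  bits 01100010010101001000111000010110 = 1649708566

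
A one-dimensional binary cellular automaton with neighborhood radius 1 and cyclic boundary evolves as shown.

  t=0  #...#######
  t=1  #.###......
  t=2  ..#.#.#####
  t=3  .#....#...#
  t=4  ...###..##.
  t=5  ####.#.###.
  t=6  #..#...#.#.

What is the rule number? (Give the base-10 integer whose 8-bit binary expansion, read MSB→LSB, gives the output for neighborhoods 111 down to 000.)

  [7] ### => .  t=0,i=5
  [6] ##. => #  t=0,i=0
  [5] #.# => .  t=1,i=1
  [4] #.. => .  t=0,i=1
  [3] .## => #  t=0,i=4
  [2] .#. => .  t=1,i=0
  [1] ..# => #  t=0,i=3
  [0] ... => #  t=0,i=2
  bits 01001011 = 75

75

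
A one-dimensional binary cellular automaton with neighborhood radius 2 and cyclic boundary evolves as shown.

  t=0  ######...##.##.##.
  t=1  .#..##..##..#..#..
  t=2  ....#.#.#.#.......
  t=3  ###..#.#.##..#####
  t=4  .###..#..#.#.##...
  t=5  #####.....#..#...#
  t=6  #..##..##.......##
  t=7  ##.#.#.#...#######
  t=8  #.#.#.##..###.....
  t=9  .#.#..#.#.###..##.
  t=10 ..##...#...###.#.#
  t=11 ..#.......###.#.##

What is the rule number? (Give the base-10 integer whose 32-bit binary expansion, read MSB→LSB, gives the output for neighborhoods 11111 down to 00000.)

1448133835

  ##### -> .   bit 31 = 0  t=0,i=2
  ####. -> #   bit 30 = 1  t=0,i=4
  ###.# -> .   bit 29 = 0  t=7,i=1
  ###.. -> #   bit 28 = 1  t=0,i=5
  ##.## -> .   bit 27 = 0  t=0,i=11
  ##.#. -> #   bit 26 = 1  t=7,i=2
  ##..# -> #   bit 25 = 1  t=1,i=6
  ##... -> .   bit 24 = 0  t=0,i=6
  #.### -> .   bit 23 = 0  t=0,i=0
  #.##. -> #   bit 22 = 1  t=0,i=12
  #.#.# -> .   bit 21 = 0  t=2,i=6
  #.#.. -> #   bit 20 = 1  t=2,i=10
  #..## -> .   bit 19 = 0  t=1,i=3
  #..#. -> .   bit 18 = 0  t=1,i=11
  #...# -> .   bit 17 = 0  t=0,i=7
  #.... -> .   bit 16 = 0  t=2,i=12
  .#### -> #   bit 15 = 1  t=0,i=1
  .###. -> #   bit 14 = 1  t=4,i=2
  .##.# -> .   bit 13 = 0  t=0,i=10
  .##.. -> .   bit 12 = 0  t=1,i=5
  .#.## -> .   bit 11 = 0  t=3,i=8
  .#.#. -> #   bit 10 = 1  t=2,i=5
  .#..# -> .   bit 9 = 0  t=1,i=2
  .#... -> .   bit 8 = 0  t=1,i=16
  ..### -> #   bit 7 = 1  t=3,i=13
  ..##. -> #   bit 6 = 1  t=0,i=9
  ..#.# -> .   bit 5 = 0  t=2,i=4
  ..#.. -> .   bit 4 = 0  t=1,i=1
  ...## -> #   bit 3 = 1  t=0,i=8
  ...#. -> .   bit 2 = 0  t=1,i=0
  ....# -> #   bit 1 = 1  t=2,i=2
  ..... -> #   bit 0 = 1  t=2,i=0
  bits 01010110010100001100010011001011 = 1448133835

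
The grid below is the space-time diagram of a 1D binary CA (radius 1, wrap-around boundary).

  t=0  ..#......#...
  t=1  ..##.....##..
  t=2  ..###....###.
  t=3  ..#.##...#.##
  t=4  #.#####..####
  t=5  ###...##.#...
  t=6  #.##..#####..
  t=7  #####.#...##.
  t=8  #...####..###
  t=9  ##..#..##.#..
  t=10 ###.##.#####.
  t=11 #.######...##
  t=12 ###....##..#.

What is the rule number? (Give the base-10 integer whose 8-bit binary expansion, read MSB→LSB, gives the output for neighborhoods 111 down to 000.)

  [7] ### => .  t=2,i=3
  [6] ##. => #  t=1,i=3
  [5] #.# => #  t=3,i=3
  [4] #.. => #  t=0,i=3
  [3] .## => #  t=1,i=2
  [2] .#. => #  t=0,i=2
  [1] ..# => .  t=0,i=1
  [0] ... => .  t=0,i=0
  bits 01111100 = 124

124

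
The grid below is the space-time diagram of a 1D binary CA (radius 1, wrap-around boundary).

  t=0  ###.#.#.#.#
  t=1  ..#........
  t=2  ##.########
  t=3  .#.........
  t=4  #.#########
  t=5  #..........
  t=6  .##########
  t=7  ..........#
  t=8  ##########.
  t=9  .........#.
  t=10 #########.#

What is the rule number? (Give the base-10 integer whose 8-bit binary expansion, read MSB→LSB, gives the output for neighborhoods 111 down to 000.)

83

  ### -> .   bit 7 = 0  t=0,i=0
  ##. -> #   bit 6 = 1  t=0,i=2
  #.# -> .   bit 5 = 0  t=0,i=3
  #.. -> #   bit 4 = 1  t=1,i=3
  .## -> .   bit 3 = 0  t=0,i=10
  .#. -> .   bit 2 = 0  t=0,i=4
  ..# -> #   bit 1 = 1  t=1,i=1
  ... -> #   bit 0 = 1  t=1,i=0
  bits 01010011 = 83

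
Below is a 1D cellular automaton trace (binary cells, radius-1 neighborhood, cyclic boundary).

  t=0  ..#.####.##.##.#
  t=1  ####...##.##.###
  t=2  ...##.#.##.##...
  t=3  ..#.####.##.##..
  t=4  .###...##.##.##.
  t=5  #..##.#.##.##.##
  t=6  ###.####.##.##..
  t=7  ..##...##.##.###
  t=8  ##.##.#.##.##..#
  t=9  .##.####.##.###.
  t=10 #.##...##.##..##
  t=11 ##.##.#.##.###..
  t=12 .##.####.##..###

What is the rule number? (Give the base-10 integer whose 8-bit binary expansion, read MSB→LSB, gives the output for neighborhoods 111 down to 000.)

  ###|.  b7=0 t=0,i=5
  ##.|#  b6=1 t=0,i=7
  #.#|#  b5=1 t=0,i=3
  #..|#  b4=1 t=0,i=0
  .##|.  b3=0 t=0,i=4
  .#.|#  b2=1 t=0,i=2
  ..#|#  b1=1 t=0,i=1
  ...|.  b0=0 t=1,i=5
  bits 01110110 = 118

118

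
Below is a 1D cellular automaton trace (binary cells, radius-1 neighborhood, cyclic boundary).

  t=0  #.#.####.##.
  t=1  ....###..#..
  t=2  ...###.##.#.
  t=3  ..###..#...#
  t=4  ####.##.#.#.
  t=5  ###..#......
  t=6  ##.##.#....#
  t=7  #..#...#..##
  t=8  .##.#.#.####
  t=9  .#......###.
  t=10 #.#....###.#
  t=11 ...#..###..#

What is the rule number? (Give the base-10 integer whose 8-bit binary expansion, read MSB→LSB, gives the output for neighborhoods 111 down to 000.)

  [7] ### => #  t=0,i=5
  [6] ##. => .  t=0,i=7
  [5] #.# => .  t=0,i=1
  [4] #.. => #  t=1,i=7
  [3] .## => #  t=0,i=4
  [2] .#. => .  t=0,i=0
  [1] ..# => #  t=1,i=3
  [0] ... => .  t=1,i=0
  bits 10011010 = 154

154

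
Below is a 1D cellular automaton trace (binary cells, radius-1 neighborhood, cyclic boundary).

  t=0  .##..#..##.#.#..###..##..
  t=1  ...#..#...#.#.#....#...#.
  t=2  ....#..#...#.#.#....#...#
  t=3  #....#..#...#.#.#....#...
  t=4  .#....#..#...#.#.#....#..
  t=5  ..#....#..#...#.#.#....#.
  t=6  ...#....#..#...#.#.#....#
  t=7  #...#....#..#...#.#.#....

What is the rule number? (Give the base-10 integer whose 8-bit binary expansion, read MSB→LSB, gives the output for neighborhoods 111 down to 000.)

48

  [7] ### => .  t=0,i=17
  [6] ##. => .  t=0,i=2
  [5] #.# => #  t=0,i=10
  [4] #.. => #  t=0,i=3
  [3] .## => .  t=0,i=1
  [2] .#. => .  t=0,i=5
  [1] ..# => .  t=0,i=0
  [0] ... => .  t=0,i=24
  bits 00110000 = 48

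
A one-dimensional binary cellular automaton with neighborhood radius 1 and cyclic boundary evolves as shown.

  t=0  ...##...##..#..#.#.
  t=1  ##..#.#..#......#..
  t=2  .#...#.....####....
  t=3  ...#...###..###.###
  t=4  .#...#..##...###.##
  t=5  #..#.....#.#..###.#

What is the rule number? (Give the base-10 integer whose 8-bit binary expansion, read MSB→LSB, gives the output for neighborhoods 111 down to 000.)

  [7] ### => #  t=2,i=12
  [6] ##. => #  t=0,i=4
  [5] #.# => #  t=0,i=16
  [4] #.. => .  t=0,i=5
  [3] .## => .  t=0,i=3
  [2] .#. => .  t=0,i=12
  [1] ..# => .  t=0,i=2
  [0] ... => #  t=0,i=0
  bits 11100001 = 225

225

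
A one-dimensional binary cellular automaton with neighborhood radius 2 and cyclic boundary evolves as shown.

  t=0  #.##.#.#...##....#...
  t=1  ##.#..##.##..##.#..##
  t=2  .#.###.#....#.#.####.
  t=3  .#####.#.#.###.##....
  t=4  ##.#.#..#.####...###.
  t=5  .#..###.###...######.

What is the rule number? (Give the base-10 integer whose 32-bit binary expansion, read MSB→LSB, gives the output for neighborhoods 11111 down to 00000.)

2711318189

  [31] ##### => #  t=3,i=3
  [30] ####. => .  t=1,i=0
  [29] ###.# => #  t=1,i=1
  [28] ###.. => .  t=2,i=19
  [27] ##.## => .  t=1,i=8
  [26] ##.#. => .  t=0,i=4
  [25] ##..# => .  t=1,i=11
  [24] ##... => #  t=0,i=13
  [23] #.### => #  t=2,i=3
  [22] #.##. => .  t=0,i=2
  [21] #.#.# => .  t=0,i=5
  [20] #.#.. => #  t=0,i=7
  [19] #..## => #  t=1,i=5
  [18] #..#. => .  t=2,i=0
  [17] #...# => #  t=0,i=9
  [16] #.... => #  t=0,i=14
  [15] .#### => .  t=1,i=20
  [14] .###. => #  t=2,i=4
  [13] .##.# => #  t=0,i=3
  [12] .##.. => .  t=0,i=12
  [11] .#.## => #  t=0,i=1
  [10] .#.#. => #  t=0,i=6
  [9] .#..# => #  t=1,i=4
  [8] .#... => .  t=0,i=8
  [7] ..### => #  t=1,i=19
  [6] ..##. => .  t=0,i=11
  [5] ..#.# => #  t=0,i=0
  [4] ..#.. => .  t=0,i=17
  [3] ...## => #  t=0,i=10
  [2] ...#. => #  t=0,i=16
  [1] ....# => .  t=0,i=15
  [0] ..... => #  t=3,i=19
  bits 10100001100110110110111010101101 = 2711318189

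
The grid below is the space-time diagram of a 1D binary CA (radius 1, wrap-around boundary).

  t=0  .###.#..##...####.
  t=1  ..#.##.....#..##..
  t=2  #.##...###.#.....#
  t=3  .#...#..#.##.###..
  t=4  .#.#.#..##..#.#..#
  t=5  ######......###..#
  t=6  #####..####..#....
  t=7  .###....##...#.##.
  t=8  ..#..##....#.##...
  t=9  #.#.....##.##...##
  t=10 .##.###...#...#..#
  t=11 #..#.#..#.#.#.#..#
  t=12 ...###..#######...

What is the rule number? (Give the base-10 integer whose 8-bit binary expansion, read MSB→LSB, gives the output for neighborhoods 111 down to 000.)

165

  [7] ### => #  t=0,i=2
  [6] ##. => .  t=0,i=3
  [5] #.# => #  t=0,i=4
  [4] #.. => .  t=0,i=6
  [3] .## => .  t=0,i=1
  [2] .#. => #  t=0,i=5
  [1] ..# => .  t=0,i=0
  [0] ... => #  t=0,i=11
  bits 10100101 = 165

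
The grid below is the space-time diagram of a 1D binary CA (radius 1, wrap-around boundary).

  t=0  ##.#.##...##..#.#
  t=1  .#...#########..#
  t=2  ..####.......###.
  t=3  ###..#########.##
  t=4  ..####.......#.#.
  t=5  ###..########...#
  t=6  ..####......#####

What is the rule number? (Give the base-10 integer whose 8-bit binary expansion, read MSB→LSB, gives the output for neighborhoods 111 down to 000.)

91

  nb ###: next=.  (t=0,i=0, bit7=0)
  nb ##.: next=#  (t=0,i=1, bit6=1)
  nb #.#: next=.  (t=0,i=2, bit5=0)
  nb #..: next=#  (t=0,i=7, bit4=1)
  nb .##: next=#  (t=0,i=5, bit3=1)
  nb .#.: next=.  (t=0,i=3, bit2=0)
  nb ..#: next=#  (t=0,i=9, bit1=1)
  nb ...: next=#  (t=0,i=8, bit0=1)
  bits 01011011 = 91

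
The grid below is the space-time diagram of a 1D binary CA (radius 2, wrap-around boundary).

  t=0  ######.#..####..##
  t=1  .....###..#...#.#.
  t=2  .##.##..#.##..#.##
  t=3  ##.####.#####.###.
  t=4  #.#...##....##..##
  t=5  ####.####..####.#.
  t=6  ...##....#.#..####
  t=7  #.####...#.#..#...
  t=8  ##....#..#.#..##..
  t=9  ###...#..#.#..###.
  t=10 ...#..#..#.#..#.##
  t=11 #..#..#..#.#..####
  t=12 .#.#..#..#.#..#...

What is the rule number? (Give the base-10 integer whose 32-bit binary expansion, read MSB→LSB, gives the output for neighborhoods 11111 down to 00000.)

  #####|.  b31=0 t=0,i=0
  ####.|.  b30=0 t=0,i=4
  ###.#|#  b29=1 t=0,i=5
  ###..|.  b28=0 t=0,i=13
  ##.##|#  b27=1 t=2,i=0
  ##.#.|#  b26=1 t=0,i=6
  ##..#|#  b25=1 t=0,i=14
  ##...|#  b24=1 t=4,i=8
  #.###|.  b23=0 t=3,i=3
  #.##.|#  b22=1 t=2,i=1
  #.#.#|#  b21=1 t=5,i=16
  #.#..|#  b20=1 t=0,i=7
  #..##|.  b19=0 t=0,i=9
  #..#.|.  b18=0 t=1,i=9
  #...#|.  b17=0 t=1,i=12
  #....|.  b16=0 t=1,i=0
  .####|.  b15=0 t=0,i=11
  .###.|.  b14=0 t=1,i=6
  .##.#|.  b13=0 t=2,i=2
  .##..|#  b12=1 t=2,i=5
  .#.##|#  b11=1 t=2,i=9
  .#.#.|.  b10=0 t=1,i=15
  .#..#|.  b9=0 t=0,i=8
  .#...|#  b8=1 t=1,i=11
  ..###|#  b7=1 t=0,i=10
  ..##.|#  b6=1 t=4,i=6
  ..#.#|#  b5=1 t=1,i=14
  ..#..|#  b4=1 t=1,i=10
  ...##|#  b3=1 t=1,i=4
  ...#.|.  b2=0 t=1,i=13
  ....#|.  b1=0 t=1,i=3
  .....|#  b0=1 t=1,i=1
  bits 00101111011100000001100111111001 = 795875833

795875833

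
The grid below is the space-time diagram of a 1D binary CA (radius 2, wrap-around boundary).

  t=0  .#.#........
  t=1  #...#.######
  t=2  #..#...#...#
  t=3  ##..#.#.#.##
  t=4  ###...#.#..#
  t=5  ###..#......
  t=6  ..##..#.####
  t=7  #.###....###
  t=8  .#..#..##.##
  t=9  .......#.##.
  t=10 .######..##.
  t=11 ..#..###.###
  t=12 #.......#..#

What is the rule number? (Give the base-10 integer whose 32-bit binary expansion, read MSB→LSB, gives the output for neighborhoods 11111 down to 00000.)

1516278095

  #####|.  b31=0 t=1,i=8
  ####.|#  b30=1 t=1,i=11
  ###.#|.  b29=0 t=7,i=0
  ###..|#  b28=1 t=1,i=0
  ##.##|#  b27=1 t=7,i=1
  ##.#.|.  b26=0 t=8,i=0
  ##..#|#  b25=1 t=2,i=1
  ##...|.  b24=0 t=1,i=1
  #.###|.  b23=0 t=1,i=6
  #.##.|#  b22=1 t=8,i=10
  #.#.#|#  b21=1 t=3,i=6
  #.#..|.  b20=0 t=0,i=3
  #..##|.  b19=0 t=4,i=10
  #..#.|.  b18=0 t=2,i=2
  #...#|.  b17=0 t=1,i=2
  #....|.  b16=0 t=0,i=5
  .####|#  b15=1 t=1,i=7
  .###.|.  b14=0 t=5,i=1
  .##.#|.  b13=0 t=8,i=8
  .##..|#  b12=1 t=2,i=0
  .#.##|.  b11=0 t=1,i=5
  .#.#.|.  b10=0 t=0,i=2
  .#..#|.  b9=0 t=4,i=9
  .#...|#  b8=1 t=0,i=4
  ..###|.  b7=0 t=4,i=11
  ..##.|#  b6=1 t=2,i=11
  ..#.#|.  b5=0 t=0,i=1
  ..#..|.  b4=0 t=2,i=3
  ...##|#  b3=1 t=2,i=10
  ...#.|#  b2=1 t=0,i=0
  ....#|#  b1=1 t=0,i=11
  .....|#  b0=1 t=0,i=6
  bits 01011010011000001001000101001111 = 1516278095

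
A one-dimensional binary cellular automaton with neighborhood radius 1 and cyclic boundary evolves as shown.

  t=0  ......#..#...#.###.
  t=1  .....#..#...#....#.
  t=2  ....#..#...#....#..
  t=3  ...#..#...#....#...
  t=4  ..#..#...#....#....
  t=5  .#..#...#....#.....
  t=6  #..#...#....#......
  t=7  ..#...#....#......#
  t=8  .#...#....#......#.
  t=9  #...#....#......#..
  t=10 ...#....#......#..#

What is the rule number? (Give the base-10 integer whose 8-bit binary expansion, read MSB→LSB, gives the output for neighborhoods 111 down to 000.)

66

  ###|.  b7=0 t=0,i=16
  ##.|#  b6=1 t=0,i=17
  #.#|.  b5=0 t=0,i=14
  #..|.  b4=0 t=0,i=7
  .##|.  b3=0 t=0,i=15
  .#.|.  b2=0 t=0,i=6
  ..#|#  b1=1 t=0,i=5
  ...|.  b0=0 t=0,i=0
  bits 01000010 = 66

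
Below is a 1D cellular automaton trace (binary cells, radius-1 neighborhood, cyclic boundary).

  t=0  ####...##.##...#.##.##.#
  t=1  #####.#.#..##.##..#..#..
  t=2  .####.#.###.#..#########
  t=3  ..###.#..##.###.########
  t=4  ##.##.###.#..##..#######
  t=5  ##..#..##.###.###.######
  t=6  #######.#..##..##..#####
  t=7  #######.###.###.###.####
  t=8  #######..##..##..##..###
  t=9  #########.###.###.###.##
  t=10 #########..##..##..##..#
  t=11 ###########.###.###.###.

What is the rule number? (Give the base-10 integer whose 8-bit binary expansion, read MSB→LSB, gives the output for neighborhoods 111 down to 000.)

  nb ###: next=#  (t=0,i=0, bit7=1)
  nb ##.: next=#  (t=0,i=3, bit6=1)
  nb #.#: next=.  (t=0,i=9, bit5=0)
  nb #..: next=#  (t=0,i=4, bit4=1)
  nb .##: next=.  (t=0,i=7, bit3=0)
  nb .#.: next=#  (t=0,i=15, bit2=1)
  nb ..#: next=#  (t=0,i=6, bit1=1)
  nb ...: next=.  (t=0,i=5, bit0=0)
  bits 11010110 = 214

214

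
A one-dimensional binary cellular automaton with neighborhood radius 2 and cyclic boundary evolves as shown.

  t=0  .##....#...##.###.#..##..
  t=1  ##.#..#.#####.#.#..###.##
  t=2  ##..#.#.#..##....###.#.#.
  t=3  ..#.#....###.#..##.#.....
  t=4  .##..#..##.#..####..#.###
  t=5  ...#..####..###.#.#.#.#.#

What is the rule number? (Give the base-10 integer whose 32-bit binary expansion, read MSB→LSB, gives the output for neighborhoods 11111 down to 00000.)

  [31] ##### => .  t=1,i=10
  [30] ####. => #  t=1,i=0
  [29] ###.# => #  t=0,i=16
  [28] ###.. => .  t=4,i=17
  [27] ##.## => .  t=0,i=13
  [26] ##.#. => .  t=0,i=17
  [25] ##..# => #  t=2,i=2
  [24] ##... => #  t=0,i=3
  [23] #.### => #  t=0,i=14
  [22] #.##. => .  t=2,i=0
  [21] #.#.# => .  t=1,i=14
  [20] #.#.. => .  t=0,i=18
  [19] #..## => #  t=0,i=20
  [18] #..#. => .  t=1,i=5
  [17] #...# => #  t=0,i=9
  [16] #.... => .  t=0,i=4
  [15] .#### => .  t=1,i=9
  [14] .###. => .  t=0,i=15
  [13] .##.# => #  t=0,i=12
  [12] .##.. => .  t=0,i=2
  [11] .#.## => .  t=1,i=7
  [10] .#.#. => .  t=1,i=15
  [9] .#..# => #  t=0,i=19
  [8] .#... => #  t=0,i=8
  [7] ..### => #  t=1,i=19
  [6] ..##. => #  t=0,i=1
  [5] ..#.# => #  t=1,i=6
  [4] ..#.. => .  t=0,i=7
  [3] ...## => #  t=0,i=0
  [2] ...#. => #  t=0,i=6
  [1] ....# => .  t=0,i=5
  [0] ..... => #  t=3,i=22
  bits 01100011100010100010001111101101 = 1669997549

1669997549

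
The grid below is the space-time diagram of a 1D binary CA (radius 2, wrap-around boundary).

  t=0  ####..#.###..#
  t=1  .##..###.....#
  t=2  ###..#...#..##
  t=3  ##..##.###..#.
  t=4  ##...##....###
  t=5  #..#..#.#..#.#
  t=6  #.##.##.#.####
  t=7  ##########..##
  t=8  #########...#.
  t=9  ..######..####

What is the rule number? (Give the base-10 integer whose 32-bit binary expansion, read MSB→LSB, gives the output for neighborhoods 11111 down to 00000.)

3967236276

  [31] ##### => #  t=0,i=1
  [30] ####. => #  t=0,i=2
  [29] ###.# => #  t=6,i=0
  [28] ###.. => .  t=0,i=3
  [27] ##.## => #  t=3,i=6
  [26] ##.#. => #  t=6,i=7
  [25] ##..# => .  t=0,i=4
  [24] ##... => .  t=1,i=8
  [23] #.### => .  t=0,i=8
  [22] #.##. => #  t=1,i=1
  [21] #.#.# => #  t=6,i=8
  [20] #.#.. => #  t=5,i=8
  [19] #..## => .  t=0,i=12
  [18] #..#. => #  t=0,i=5
  [17] #...# => #  t=2,i=7
  [16] #.... => #  t=1,i=9
  [15] .#### => .  t=0,i=0
  [14] .###. => .  t=0,i=9
  [13] .##.# => #  t=3,i=5
  [12] .##.. => #  t=1,i=2
  [11] .#.## => #  t=0,i=7
  [10] .#.#. => .  t=5,i=7
  [9] .#..# => .  t=2,i=10
  [8] .#... => .  t=2,i=6
  [7] ..### => #  t=0,i=13
  [6] ..##. => .  t=3,i=4
  [5] ..#.# => #  t=0,i=6
  [4] ..#.. => #  t=2,i=5
  [3] ...## => .  t=4,i=4
  [2] ...#. => #  t=1,i=12
  [1] ....# => .  t=1,i=11
  [0] ..... => .  t=1,i=10
  bits 11101100011101110011100010110100 = 3967236276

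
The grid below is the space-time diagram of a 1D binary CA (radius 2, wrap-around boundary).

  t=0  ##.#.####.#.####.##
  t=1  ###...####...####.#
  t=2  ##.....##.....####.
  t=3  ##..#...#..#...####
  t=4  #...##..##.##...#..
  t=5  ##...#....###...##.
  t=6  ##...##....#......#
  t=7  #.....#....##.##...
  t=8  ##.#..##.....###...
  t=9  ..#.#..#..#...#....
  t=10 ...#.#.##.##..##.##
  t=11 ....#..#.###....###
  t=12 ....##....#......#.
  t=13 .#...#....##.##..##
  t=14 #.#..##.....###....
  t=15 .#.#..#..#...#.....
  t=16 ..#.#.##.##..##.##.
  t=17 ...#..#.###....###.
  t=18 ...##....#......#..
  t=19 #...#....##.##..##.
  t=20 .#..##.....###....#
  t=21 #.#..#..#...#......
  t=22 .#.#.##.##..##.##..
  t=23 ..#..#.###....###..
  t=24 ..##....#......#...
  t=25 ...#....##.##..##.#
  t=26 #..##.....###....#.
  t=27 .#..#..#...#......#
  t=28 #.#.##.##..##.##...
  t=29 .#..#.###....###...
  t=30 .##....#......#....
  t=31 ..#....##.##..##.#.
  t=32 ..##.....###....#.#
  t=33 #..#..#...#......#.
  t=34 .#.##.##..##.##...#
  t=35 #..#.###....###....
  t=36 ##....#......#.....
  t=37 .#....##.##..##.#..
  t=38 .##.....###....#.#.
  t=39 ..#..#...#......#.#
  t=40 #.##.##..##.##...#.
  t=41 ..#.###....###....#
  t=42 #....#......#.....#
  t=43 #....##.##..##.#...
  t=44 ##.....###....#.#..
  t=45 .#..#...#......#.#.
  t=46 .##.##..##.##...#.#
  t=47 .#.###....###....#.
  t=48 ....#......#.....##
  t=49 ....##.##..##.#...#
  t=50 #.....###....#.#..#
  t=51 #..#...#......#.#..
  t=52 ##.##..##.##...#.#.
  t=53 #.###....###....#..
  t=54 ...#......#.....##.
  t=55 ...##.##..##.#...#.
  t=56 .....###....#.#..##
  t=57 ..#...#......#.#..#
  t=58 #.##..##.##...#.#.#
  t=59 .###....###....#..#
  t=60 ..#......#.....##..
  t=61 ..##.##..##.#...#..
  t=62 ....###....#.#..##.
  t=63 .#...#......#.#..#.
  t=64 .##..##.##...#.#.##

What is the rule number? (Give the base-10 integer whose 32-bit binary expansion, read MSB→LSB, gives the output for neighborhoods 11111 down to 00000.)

  [31] ##### => .  t=3,i=17
  [30] ####. => #  t=0,i=0
  [29] ###.# => #  t=0,i=1
  [28] ###.. => .  t=1,i=2
  [27] ##.## => #  t=0,i=16
  [26] ##.#. => #  t=0,i=2
  [25] ##..# => .  t=3,i=2
  [24] ##... => .  t=1,i=3
  [23] #.### => .  t=0,i=5
  [22] #.##. => #  t=2,i=0
  [21] #.#.# => .  t=0,i=3
  [20] #.#.. => .  t=8,i=3
  [19] #..## => .  t=4,i=7
  [18] #..#. => .  t=3,i=3
  [17] #...# => .  t=1,i=4
  [16] #.... => .  t=2,i=3
  [15] .#### => #  t=0,i=6
  [14] .###. => #  t=5,i=11
  [13] .##.# => .  t=4,i=9
  [12] .##.. => #  t=2,i=1
  [11] .#.## => .  t=0,i=4
  [10] .#.#. => #  t=9,i=3
  [9] .#..# => #  t=3,i=9
  [8] .#... => #  t=3,i=5
  [7] ..### => .  t=1,i=6
  [6] ..##. => .  t=2,i=7
  [5] ..#.# => .  t=9,i=2
  [4] ..#.. => #  t=3,i=4
  [3] ...## => .  t=1,i=5
  [2] ...#. => .  t=3,i=7
  [1] ....# => .  t=2,i=5
  [0] ..... => #  t=2,i=4
  bits 01101100010000001101011100010001 = 1816188689

1816188689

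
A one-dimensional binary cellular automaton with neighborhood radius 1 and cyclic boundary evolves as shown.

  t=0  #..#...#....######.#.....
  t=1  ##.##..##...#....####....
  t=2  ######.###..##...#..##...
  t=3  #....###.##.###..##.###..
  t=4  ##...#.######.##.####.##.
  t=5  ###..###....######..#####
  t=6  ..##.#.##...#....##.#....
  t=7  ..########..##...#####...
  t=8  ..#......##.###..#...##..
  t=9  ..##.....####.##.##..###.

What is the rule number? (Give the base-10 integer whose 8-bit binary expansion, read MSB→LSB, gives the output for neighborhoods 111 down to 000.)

  [7] ### => .  t=0,i=13
  [6] ##. => #  t=0,i=17
  [5] #.# => #  t=0,i=18
  [4] #.. => #  t=0,i=1
  [3] .## => #  t=0,i=12
  [2] .#. => #  t=0,i=0
  [1] ..# => .  t=0,i=2
  [0] ... => .  t=0,i=5
  bits 01111100 = 124

124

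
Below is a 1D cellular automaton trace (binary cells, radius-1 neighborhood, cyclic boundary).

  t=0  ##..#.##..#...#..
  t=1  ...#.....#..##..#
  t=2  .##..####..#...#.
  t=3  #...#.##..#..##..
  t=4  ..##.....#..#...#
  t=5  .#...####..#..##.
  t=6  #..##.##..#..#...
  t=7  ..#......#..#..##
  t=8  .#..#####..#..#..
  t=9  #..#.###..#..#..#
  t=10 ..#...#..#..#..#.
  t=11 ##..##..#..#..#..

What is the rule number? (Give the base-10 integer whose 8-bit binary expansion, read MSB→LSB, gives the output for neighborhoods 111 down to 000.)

131

  nb ###: next=#  (t=2,i=6, bit7=1)
  nb ##.: next=.  (t=0,i=1, bit6=0)
  nb #.#: next=.  (t=0,i=5, bit5=0)
  nb #..: next=.  (t=0,i=2, bit4=0)
  nb .##: next=.  (t=0,i=0, bit3=0)
  nb .#.: next=.  (t=0,i=4, bit2=0)
  nb ..#: next=#  (t=0,i=3, bit1=1)
  nb ...: next=#  (t=0,i=12, bit0=1)
  bits 10000011 = 131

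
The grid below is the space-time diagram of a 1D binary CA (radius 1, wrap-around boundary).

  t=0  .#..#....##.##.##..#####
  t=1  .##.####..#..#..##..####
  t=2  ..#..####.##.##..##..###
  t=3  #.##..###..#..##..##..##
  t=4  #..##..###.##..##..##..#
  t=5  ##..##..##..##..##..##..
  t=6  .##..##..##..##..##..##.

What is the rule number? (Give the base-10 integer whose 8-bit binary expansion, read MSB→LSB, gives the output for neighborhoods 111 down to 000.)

213

  [7] ### => #  t=0,i=20
  [6] ##. => #  t=0,i=10
  [5] #.# => .  t=0,i=0
  [4] #.. => #  t=0,i=2
  [3] .## => .  t=0,i=9
  [2] .#. => #  t=0,i=1
  [1] ..# => .  t=0,i=3
  [0] ... => #  t=0,i=6
  bits 11010101 = 213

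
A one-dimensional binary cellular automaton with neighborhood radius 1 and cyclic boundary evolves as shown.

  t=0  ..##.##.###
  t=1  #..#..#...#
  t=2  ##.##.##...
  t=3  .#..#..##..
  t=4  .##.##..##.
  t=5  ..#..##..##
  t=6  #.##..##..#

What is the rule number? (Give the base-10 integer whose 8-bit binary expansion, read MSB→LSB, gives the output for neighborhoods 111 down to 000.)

84

  ###|.  b7=0 t=0,i=9
  ##.|#  b6=1 t=0,i=3
  #.#|.  b5=0 t=0,i=4
  #..|#  b4=1 t=0,i=0
  .##|.  b3=0 t=0,i=2
  .#.|#  b2=1 t=1,i=3
  ..#|.  b1=0 t=0,i=1
  ...|.  b0=0 t=1,i=8
  bits 01010100 = 84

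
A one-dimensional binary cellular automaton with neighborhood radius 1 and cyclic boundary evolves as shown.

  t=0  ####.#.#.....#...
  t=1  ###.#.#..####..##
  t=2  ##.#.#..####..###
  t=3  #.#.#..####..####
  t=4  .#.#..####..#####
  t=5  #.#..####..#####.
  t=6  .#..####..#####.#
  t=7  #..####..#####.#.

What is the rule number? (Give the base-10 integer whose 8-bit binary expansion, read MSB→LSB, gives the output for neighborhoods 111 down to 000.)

171

  ###|#  b7=1 t=0,i=1
  ##.|.  b6=0 t=0,i=3
  #.#|#  b5=1 t=0,i=4
  #..|.  b4=0 t=0,i=8
  .##|#  b3=1 t=0,i=0
  .#.|.  b2=0 t=0,i=5
  ..#|#  b1=1 t=0,i=12
  ...|#  b0=1 t=0,i=9
  bits 10101011 = 171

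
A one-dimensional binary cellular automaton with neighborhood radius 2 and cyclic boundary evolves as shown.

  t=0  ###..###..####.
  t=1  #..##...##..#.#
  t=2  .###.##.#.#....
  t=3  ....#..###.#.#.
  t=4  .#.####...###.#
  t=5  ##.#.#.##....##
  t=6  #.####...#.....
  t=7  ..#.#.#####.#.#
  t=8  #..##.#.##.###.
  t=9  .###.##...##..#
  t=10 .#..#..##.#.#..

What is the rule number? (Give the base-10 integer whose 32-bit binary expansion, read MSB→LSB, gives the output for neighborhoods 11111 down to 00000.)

  ##### -> #   bit 31 = 1  t=7,i=8
  ####. -> #   bit 30 = 1  t=0,i=12
  ###.# -> .   bit 29 = 0  t=0,i=13
  ###.. -> .   bit 28 = 0  t=0,i=2
  ##.## -> #   bit 27 = 1  t=0,i=14
  ##.#. -> #   bit 26 = 1  t=2,i=7
  ##..# -> #   bit 25 = 1  t=0,i=3
  ##... -> #   bit 24 = 1  t=1,i=5
  #.### -> #   bit 23 = 1  t=0,i=0
  #.##. -> .   bit 22 = 0  t=1,i=14
  #.#.# -> #   bit 21 = 1  t=2,i=8
  #.#.. -> .   bit 20 = 0  t=2,i=10
  #..## -> #   bit 19 = 1  t=0,i=4
  #..#. -> .   bit 18 = 0  t=1,i=11
  #...# -> #   bit 17 = 1  t=1,i=6
  #.... -> .   bit 16 = 0  t=2,i=12
  .#### -> .   bit 15 = 0  t=0,i=11
  .###. -> .   bit 14 = 0  t=0,i=1
  .##.# -> .   bit 13 = 0  t=2,i=6
  .##.. -> .   bit 12 = 0  t=1,i=0
  .#.## -> .   bit 11 = 0  t=1,i=13
  .#.#. -> #   bit 10 = 1  t=2,i=9
  .#..# -> #   bit 9 = 1  t=3,i=5
  .#... -> #   bit 8 = 1  t=2,i=11
  ..### -> .   bit 7 = 0  t=0,i=5
  ..##. -> #   bit 6 = 1  t=1,i=3
  ..#.# -> .   bit 5 = 0  t=1,i=12
  ..#.. -> #   bit 4 = 1  t=3,i=4
  ...## -> .   bit 3 = 0  t=1,i=7
  ...#. -> #   bit 2 = 1  t=3,i=3
  ....# -> .   bit 1 = 0  t=2,i=14
  ..... -> #   bit 0 = 1  t=2,i=13
  bits 11001111101010100000011101010101 = 3484026709

3484026709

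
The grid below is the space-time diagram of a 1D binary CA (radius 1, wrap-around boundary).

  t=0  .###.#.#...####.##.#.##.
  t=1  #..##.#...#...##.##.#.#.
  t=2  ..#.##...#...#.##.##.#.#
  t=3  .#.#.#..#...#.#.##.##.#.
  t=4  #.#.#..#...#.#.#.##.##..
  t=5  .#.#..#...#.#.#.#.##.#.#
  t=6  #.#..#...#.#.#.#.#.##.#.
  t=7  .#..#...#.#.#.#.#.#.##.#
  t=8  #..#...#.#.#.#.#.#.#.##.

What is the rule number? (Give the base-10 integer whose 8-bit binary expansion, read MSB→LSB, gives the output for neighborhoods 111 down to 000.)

98

  nb ###: next=.  (t=0,i=2, bit7=0)
  nb ##.: next=#  (t=0,i=3, bit6=1)
  nb #.#: next=#  (t=0,i=4, bit5=1)
  nb #..: next=.  (t=0,i=8, bit4=0)
  nb .##: next=.  (t=0,i=1, bit3=0)
  nb .#.: next=.  (t=0,i=5, bit2=0)
  nb ..#: next=#  (t=0,i=0, bit1=1)
  nb ...: next=.  (t=0,i=9, bit0=0)
  bits 01100010 = 98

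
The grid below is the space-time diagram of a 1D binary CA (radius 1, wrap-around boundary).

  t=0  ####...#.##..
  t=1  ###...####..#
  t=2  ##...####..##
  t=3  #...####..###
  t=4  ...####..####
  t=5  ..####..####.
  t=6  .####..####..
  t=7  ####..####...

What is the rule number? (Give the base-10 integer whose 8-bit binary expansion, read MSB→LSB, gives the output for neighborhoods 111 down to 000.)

  ### -> #   bit 7 = 1  t=0,i=1
  ##. -> .   bit 6 = 0  t=0,i=3
  #.# -> #   bit 5 = 1  t=0,i=8
  #.. -> .   bit 4 = 0  t=0,i=4
  .## -> #   bit 3 = 1  t=0,i=0
  .#. -> #   bit 2 = 1  t=0,i=7
  ..# -> #   bit 1 = 1  t=0,i=6
  ... -> .   bit 0 = 0  t=0,i=5
  bits 10101110 = 174

174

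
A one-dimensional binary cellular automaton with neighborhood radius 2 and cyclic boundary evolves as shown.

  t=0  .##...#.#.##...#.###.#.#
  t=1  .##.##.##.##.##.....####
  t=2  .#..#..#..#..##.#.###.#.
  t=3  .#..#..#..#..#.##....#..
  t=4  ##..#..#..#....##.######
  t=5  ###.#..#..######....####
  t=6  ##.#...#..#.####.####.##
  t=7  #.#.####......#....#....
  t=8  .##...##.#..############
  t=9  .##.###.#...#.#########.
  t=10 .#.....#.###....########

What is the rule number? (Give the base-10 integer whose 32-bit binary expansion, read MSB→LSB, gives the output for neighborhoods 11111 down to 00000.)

3596817886

  ##### -> #   bit 31 = 1  t=4,i=20
  ####. -> #   bit 30 = 1  t=1,i=22
  ###.# -> .   bit 29 = 0  t=0,i=19
  ###.. -> #   bit 28 = 1  t=4,i=1
  ##.## -> .   bit 27 = 0  t=1,i=0
  ##.#. -> #   bit 26 = 1  t=0,i=20
  ##..# -> #   bit 25 = 1  t=4,i=2
  ##... -> .   bit 24 = 0  t=0,i=3
  #.### -> .   bit 23 = 0  t=0,i=17
  #.##. -> #   bit 22 = 1  t=0,i=1
  #.#.# -> #   bit 21 = 1  t=0,i=8
  #.#.. -> .   bit 20 = 0  t=2,i=22
  #..## -> .   bit 19 = 0  t=2,i=12
  #..#. -> .   bit 18 = 0  t=2,i=0
  #...# -> #   bit 17 = 1  t=0,i=4
  #.... -> #   bit 16 = 1  t=1,i=16
  .#### -> .   bit 15 = 0  t=1,i=21
  .###. -> .   bit 14 = 0  t=0,i=18
  .##.# -> .   bit 13 = 0  t=1,i=2
  .##.. -> #   bit 12 = 1  t=0,i=2
  .#.## -> .   bit 11 = 0  t=0,i=0
  .#.#. -> #   bit 10 = 1  t=0,i=7
  .#..# -> .   bit 9 = 0  t=2,i=2
  .#... -> #   bit 8 = 1  t=3,i=22
  ..### -> #   bit 7 = 1  t=1,i=20
  ..##. -> #   bit 6 = 1  t=2,i=13
  ..#.# -> .   bit 5 = 0  t=0,i=6
  ..#.. -> #   bit 4 = 1  t=2,i=1
  ...## -> #   bit 3 = 1  t=1,i=19
  ...#. -> #   bit 2 = 1  t=0,i=5
  ....# -> #   bit 1 = 1  t=1,i=18
  ..... -> .   bit 0 = 0  t=1,i=17
  bits 11010110011000110001010111011110 = 3596817886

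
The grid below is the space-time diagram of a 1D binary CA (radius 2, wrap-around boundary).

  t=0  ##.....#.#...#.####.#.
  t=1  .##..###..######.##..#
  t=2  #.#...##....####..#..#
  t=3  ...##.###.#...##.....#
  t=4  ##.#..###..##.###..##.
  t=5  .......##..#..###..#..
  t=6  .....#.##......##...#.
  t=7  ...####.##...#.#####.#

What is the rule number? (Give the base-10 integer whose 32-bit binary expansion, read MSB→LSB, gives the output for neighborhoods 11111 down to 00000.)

  ##### -> #   bit 31 = 1  t=1,i=12
  ####. -> #   bit 30 = 1  t=0,i=17
  ###.# -> #   bit 29 = 1  t=0,i=18
  ###.. -> #   bit 28 = 1  t=1,i=7
  ##.## -> .   bit 27 = 0  t=1,i=16
  ##.#. -> .   bit 26 = 0  t=0,i=19
  ##..# -> .   bit 25 = 0  t=1,i=3
  ##... -> #   bit 24 = 1  t=0,i=2
  #.### -> #   bit 23 = 1  t=0,i=15
  #.##. -> .   bit 22 = 0  t=0,i=0
  #.#.# -> .   bit 21 = 0  t=0,i=20
  #.#.. -> .   bit 20 = 0  t=0,i=9
  #..## -> .   bit 19 = 0  t=1,i=4
  #..#. -> .   bit 18 = 0  t=1,i=20
  #...# -> #   bit 17 = 1  t=0,i=11
  #.... -> .   bit 16 = 0  t=0,i=3
  .#### -> .   bit 15 = 0  t=0,i=16
  .###. -> #   bit 14 = 1  t=1,i=6
  .##.# -> .   bit 13 = 0  t=2,i=0
  .##.. -> #   bit 12 = 1  t=0,i=1
  .#.## -> #   bit 11 = 1  t=0,i=14
  .#.#. -> .   bit 10 = 0  t=0,i=8
  .#..# -> .   bit 9 = 0  t=2,i=19
  .#... -> #   bit 8 = 1  t=0,i=10
  ..### -> .   bit 7 = 0  t=1,i=5
  ..##. -> #   bit 6 = 1  t=2,i=6
  ..#.# -> #   bit 5 = 1  t=0,i=7
  ..#.. -> .   bit 4 = 0  t=2,i=18
  ...## -> .   bit 3 = 0  t=2,i=5
  ...#. -> #   bit 2 = 1  t=0,i=6
  ....# -> #   bit 1 = 1  t=0,i=5
  ..... -> .   bit 0 = 0  t=0,i=4
  bits 11110001100000100101100101100110 = 4051851622

4051851622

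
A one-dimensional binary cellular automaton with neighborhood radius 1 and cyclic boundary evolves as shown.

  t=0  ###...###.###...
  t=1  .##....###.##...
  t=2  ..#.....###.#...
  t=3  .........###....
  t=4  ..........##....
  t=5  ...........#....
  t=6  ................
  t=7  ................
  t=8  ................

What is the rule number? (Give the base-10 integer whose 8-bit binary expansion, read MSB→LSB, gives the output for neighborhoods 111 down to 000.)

224

  nb ###: next=#  (t=0,i=1, bit7=1)
  nb ##.: next=#  (t=0,i=2, bit6=1)
  nb #.#: next=#  (t=0,i=9, bit5=1)
  nb #..: next=.  (t=0,i=3, bit4=0)
  nb .##: next=.  (t=0,i=0, bit3=0)
  nb .#.: next=.  (t=2,i=2, bit2=0)
  nb ..#: next=.  (t=0,i=5, bit1=0)
  nb ...: next=.  (t=0,i=4, bit0=0)
  bits 11100000 = 224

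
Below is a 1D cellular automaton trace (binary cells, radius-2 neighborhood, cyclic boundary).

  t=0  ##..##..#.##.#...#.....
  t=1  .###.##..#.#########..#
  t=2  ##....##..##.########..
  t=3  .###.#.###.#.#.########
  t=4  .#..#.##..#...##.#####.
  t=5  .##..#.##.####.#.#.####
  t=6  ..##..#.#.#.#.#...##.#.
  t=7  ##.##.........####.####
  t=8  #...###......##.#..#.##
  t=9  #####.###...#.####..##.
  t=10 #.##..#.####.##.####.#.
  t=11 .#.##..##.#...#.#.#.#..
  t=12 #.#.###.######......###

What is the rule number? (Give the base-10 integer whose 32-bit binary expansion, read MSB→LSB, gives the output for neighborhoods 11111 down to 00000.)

  #####|#  b31=1 t=1,i=13
  ####.|#  b30=1 t=1,i=18
  ###.#|.  b29=0 t=1,i=3
  ###..|#  b28=1 t=1,i=19
  ##.##|.  b27=0 t=1,i=4
  ##.#.|#  b26=1 t=0,i=12
  ##..#|#  b25=1 t=0,i=2
  ##...|#  b24=1 t=2,i=2
  #.###|#  b23=1 t=1,i=1
  #.##.|.  b22=0 t=0,i=10
  #.#.#|.  b21=0 t=3,i=5
  #.#..|#  b20=1 t=0,i=13
  #..##|#  b19=1 t=0,i=3
  #..#.|.  b18=0 t=0,i=7
  #...#|#  b17=1 t=0,i=15
  #....|#  b16=1 t=0,i=19
  .####|.  b15=0 t=1,i=12
  .###.|.  b14=0 t=1,i=2
  .##.#|#  b13=1 t=0,i=11
  .##..|#  b12=1 t=0,i=1
  .#.##|#  b11=1 t=0,i=9
  .#.#.|.  b10=0 t=3,i=12
  .#..#|#  b9=1 t=4,i=2
  .#...|#  b8=1 t=0,i=14
  ..###|#  b7=1 t=7,i=14
  ..##.|.  b6=0 t=0,i=0
  ..#.#|.  b5=0 t=0,i=8
  ..#..|#  b4=1 t=0,i=17
  ...##|#  b3=1 t=0,i=22
  ...#.|#  b2=1 t=0,i=16
  ....#|.  b1=0 t=0,i=21
  .....|.  b0=0 t=0,i=20
  bits 11010111100110110011101110011100 = 3617274780

3617274780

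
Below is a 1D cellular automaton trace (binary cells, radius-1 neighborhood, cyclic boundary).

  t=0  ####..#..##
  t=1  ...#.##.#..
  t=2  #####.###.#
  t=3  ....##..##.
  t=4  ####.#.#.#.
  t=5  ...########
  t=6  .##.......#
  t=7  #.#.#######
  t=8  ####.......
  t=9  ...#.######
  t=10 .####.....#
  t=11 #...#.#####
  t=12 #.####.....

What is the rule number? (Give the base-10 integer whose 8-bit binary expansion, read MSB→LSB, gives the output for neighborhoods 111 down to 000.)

  [7] ### => .  t=0,i=0
  [6] ##. => #  t=0,i=3
  [5] #.# => #  t=1,i=4
  [4] #.. => .  t=0,i=4
  [3] .## => .  t=0,i=9
  [2] .#. => #  t=0,i=6
  [1] ..# => #  t=0,i=5
  [0] ... => #  t=1,i=0
  bits 01100111 = 103

103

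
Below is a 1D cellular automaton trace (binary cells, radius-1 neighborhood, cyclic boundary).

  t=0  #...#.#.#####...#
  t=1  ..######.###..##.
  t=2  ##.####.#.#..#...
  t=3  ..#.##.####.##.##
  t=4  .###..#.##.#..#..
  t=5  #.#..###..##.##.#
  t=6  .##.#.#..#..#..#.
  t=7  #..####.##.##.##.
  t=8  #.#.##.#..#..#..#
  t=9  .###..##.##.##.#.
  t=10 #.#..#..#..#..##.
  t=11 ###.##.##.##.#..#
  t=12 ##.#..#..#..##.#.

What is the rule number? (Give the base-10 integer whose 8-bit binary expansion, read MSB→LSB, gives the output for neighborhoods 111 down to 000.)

167

  ###|#  b7=1 t=0,i=9
  ##.|.  b6=0 t=0,i=0
  #.#|#  b5=1 t=0,i=5
  #..|.  b4=0 t=0,i=1
  .##|.  b3=0 t=0,i=8
  .#.|#  b2=1 t=0,i=4
  ..#|#  b1=1 t=0,i=3
  ...|#  b0=1 t=0,i=2
  bits 10100111 = 167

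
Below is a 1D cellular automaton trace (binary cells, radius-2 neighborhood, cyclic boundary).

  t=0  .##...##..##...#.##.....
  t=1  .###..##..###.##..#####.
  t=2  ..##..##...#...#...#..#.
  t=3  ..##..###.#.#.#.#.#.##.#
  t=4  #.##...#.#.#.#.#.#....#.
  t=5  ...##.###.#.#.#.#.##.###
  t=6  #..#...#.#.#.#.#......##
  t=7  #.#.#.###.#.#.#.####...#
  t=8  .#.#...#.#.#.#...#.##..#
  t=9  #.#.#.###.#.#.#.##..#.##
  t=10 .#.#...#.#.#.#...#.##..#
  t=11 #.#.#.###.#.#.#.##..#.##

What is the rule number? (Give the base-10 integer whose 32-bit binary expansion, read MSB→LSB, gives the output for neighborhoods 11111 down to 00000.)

  #####|.  b31=0 t=1,i=20
  ####.|.  b30=0 t=1,i=21
  ###.#|.  b29=0 t=1,i=12
  ###..|#  b28=1 t=1,i=3
  ##.##|.  b27=0 t=1,i=13
  ##.#.|#  b26=1 t=3,i=9
  ##..#|.  b25=0 t=0,i=8
  ##...|#  b24=1 t=0,i=3
  #.###|.  b23=0 t=5,i=6
  #.##.|.  b22=0 t=0,i=17
  #.#.#|.  b21=0 t=3,i=10
  #.#..|.  b20=0 t=3,i=23
  #..##|.  b19=0 t=0,i=9
  #..#.|#  b18=1 t=2,i=21
  #...#|.  b17=0 t=0,i=4
  #....|#  b16=1 t=0,i=20
  .####|#  b15=1 t=1,i=19
  .###.|#  b14=1 t=1,i=2
  .##.#|.  b13=0 t=3,i=21
  .##..|#  b12=1 t=0,i=2
  .#.##|.  b11=0 t=0,i=16
  .#.#.|#  b10=1 t=3,i=11
  .#..#|#  b9=1 t=2,i=20
  .#...|#  b8=1 t=2,i=12
  ..###|.  b7=0 t=1,i=1
  ..##.|#  b6=1 t=0,i=1
  ..#.#|#  b5=1 t=0,i=15
  ..#..|.  b4=0 t=2,i=11
  ...##|.  b3=0 t=0,i=0
  ...#.|#  b2=1 t=0,i=14
  ....#|.  b1=0 t=0,i=23
  .....|#  b0=1 t=0,i=21
  bits 00010101000001011101011101100101 = 352704357

352704357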